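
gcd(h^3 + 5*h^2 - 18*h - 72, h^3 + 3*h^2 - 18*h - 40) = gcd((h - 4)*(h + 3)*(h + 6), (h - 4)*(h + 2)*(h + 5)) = h - 4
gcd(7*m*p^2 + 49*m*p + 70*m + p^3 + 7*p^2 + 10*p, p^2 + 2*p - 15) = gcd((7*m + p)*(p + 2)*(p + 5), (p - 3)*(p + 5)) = p + 5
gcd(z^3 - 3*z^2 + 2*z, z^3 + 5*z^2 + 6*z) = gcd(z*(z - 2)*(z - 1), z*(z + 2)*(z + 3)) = z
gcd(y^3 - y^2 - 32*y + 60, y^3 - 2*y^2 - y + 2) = y - 2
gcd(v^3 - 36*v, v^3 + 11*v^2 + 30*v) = v^2 + 6*v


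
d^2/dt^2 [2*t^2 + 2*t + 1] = 4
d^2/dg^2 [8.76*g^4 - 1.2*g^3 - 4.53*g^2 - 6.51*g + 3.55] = 105.12*g^2 - 7.2*g - 9.06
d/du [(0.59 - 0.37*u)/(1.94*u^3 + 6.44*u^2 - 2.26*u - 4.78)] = (1.4356*u^3 - 1.051*u^2 - 7.5992*u + 3.102)/(3.7636*u^6 + 24.9872*u^5 + 32.7048*u^4 - 47.6552*u^3 - 56.4588*u^2 + 21.6056*u + 22.8484)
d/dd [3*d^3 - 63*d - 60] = 9*d^2 - 63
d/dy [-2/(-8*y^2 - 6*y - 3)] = 4*(-8*y - 3)/(8*y^2 + 6*y + 3)^2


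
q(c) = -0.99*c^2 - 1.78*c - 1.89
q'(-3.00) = 4.16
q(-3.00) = -5.46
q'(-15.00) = 27.92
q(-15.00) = -197.94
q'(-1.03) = 0.26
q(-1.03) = -1.11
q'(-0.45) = -0.89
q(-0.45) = -1.29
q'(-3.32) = 4.79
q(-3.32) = -6.89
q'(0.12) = -2.02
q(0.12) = -2.12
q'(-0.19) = -1.40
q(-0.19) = -1.59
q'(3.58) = -8.87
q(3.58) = -20.95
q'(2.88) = -7.48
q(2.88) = -15.23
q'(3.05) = -7.82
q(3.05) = -16.53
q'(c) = -1.98*c - 1.78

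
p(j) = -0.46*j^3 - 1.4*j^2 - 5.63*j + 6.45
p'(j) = -1.38*j^2 - 2.8*j - 5.63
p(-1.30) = 12.41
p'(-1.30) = -4.32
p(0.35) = 4.29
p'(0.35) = -6.78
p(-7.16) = 143.84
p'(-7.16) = -56.33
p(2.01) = -14.26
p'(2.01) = -16.83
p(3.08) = -37.61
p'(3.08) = -27.35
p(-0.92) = 10.80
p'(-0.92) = -4.22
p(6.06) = -181.45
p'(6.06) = -73.28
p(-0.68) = 9.78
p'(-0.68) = -4.36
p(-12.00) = 667.29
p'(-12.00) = -170.75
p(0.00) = 6.45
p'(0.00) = -5.63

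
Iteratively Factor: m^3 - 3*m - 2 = (m + 1)*(m^2 - m - 2) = (m + 1)^2*(m - 2)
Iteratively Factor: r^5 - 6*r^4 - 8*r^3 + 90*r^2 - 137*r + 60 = (r - 1)*(r^4 - 5*r^3 - 13*r^2 + 77*r - 60) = (r - 1)^2*(r^3 - 4*r^2 - 17*r + 60) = (r - 1)^2*(r + 4)*(r^2 - 8*r + 15) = (r - 5)*(r - 1)^2*(r + 4)*(r - 3)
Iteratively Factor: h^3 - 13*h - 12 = (h + 1)*(h^2 - h - 12) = (h - 4)*(h + 1)*(h + 3)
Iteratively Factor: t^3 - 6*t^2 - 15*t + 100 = (t - 5)*(t^2 - t - 20) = (t - 5)*(t + 4)*(t - 5)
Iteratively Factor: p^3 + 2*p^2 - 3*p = (p)*(p^2 + 2*p - 3) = p*(p + 3)*(p - 1)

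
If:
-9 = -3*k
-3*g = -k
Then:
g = 1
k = 3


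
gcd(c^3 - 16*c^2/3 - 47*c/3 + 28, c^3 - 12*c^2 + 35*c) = c - 7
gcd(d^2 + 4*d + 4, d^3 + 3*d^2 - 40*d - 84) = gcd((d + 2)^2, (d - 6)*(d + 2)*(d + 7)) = d + 2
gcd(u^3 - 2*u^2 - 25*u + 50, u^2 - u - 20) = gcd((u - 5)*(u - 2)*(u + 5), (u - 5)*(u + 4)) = u - 5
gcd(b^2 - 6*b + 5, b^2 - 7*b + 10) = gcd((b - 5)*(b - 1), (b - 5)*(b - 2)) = b - 5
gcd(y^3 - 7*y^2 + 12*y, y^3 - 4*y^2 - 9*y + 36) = y^2 - 7*y + 12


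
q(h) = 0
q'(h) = 0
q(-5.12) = 0.00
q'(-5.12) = 0.00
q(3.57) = 0.00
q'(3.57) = 0.00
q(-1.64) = 0.00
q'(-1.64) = 0.00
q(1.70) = 0.00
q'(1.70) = 0.00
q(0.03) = 0.00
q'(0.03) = 0.00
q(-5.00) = 0.00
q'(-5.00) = 0.00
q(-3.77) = 0.00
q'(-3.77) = 0.00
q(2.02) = 0.00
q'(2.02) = 0.00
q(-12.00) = 0.00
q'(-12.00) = 0.00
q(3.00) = 0.00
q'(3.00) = 0.00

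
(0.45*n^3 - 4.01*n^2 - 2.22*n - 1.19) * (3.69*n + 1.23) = 1.6605*n^4 - 14.2434*n^3 - 13.1241*n^2 - 7.1217*n - 1.4637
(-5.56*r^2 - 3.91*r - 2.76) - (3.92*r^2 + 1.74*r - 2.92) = -9.48*r^2 - 5.65*r + 0.16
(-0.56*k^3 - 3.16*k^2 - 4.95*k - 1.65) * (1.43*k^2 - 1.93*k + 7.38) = -0.8008*k^5 - 3.438*k^4 - 5.1125*k^3 - 16.1268*k^2 - 33.3465*k - 12.177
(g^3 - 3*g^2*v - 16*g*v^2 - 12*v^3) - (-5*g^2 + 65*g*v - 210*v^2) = g^3 - 3*g^2*v + 5*g^2 - 16*g*v^2 - 65*g*v - 12*v^3 + 210*v^2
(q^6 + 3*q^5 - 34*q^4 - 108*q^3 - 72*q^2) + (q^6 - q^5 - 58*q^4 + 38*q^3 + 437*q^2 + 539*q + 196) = 2*q^6 + 2*q^5 - 92*q^4 - 70*q^3 + 365*q^2 + 539*q + 196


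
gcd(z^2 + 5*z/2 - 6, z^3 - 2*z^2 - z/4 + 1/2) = 1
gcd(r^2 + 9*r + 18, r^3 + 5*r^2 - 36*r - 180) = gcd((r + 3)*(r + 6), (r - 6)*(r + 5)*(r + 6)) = r + 6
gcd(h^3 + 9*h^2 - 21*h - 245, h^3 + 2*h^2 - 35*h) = h^2 + 2*h - 35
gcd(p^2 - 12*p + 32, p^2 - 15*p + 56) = p - 8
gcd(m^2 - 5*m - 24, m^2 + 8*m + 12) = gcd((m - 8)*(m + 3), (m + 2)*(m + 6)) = 1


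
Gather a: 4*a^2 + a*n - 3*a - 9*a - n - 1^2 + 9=4*a^2 + a*(n - 12) - n + 8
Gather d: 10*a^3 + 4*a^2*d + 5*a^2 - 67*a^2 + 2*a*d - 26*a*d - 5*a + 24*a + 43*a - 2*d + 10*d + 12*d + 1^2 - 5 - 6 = 10*a^3 - 62*a^2 + 62*a + d*(4*a^2 - 24*a + 20) - 10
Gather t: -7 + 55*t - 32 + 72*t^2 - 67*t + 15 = 72*t^2 - 12*t - 24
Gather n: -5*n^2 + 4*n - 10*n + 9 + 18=-5*n^2 - 6*n + 27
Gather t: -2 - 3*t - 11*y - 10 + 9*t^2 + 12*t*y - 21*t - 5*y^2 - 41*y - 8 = 9*t^2 + t*(12*y - 24) - 5*y^2 - 52*y - 20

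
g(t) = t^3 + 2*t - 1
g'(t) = 3*t^2 + 2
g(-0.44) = -1.97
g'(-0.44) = 2.58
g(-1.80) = -10.43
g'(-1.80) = 11.72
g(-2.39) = -19.43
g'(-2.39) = 19.14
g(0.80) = 1.11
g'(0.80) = 3.92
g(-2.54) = -22.47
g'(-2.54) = 21.35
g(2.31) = 15.95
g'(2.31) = 18.01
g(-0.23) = -1.47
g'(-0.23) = 2.16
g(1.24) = 3.39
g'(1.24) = 6.61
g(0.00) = -1.00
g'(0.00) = 2.00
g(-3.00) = -34.00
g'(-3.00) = 29.00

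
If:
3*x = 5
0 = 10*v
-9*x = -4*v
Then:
No Solution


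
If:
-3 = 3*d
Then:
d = -1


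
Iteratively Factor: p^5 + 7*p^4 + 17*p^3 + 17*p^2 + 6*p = (p + 3)*(p^4 + 4*p^3 + 5*p^2 + 2*p) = (p + 2)*(p + 3)*(p^3 + 2*p^2 + p) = (p + 1)*(p + 2)*(p + 3)*(p^2 + p) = p*(p + 1)*(p + 2)*(p + 3)*(p + 1)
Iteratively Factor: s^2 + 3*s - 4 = (s + 4)*(s - 1)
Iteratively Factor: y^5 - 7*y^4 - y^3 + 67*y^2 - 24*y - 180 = (y - 3)*(y^4 - 4*y^3 - 13*y^2 + 28*y + 60) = (y - 3)*(y + 2)*(y^3 - 6*y^2 - y + 30) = (y - 3)^2*(y + 2)*(y^2 - 3*y - 10) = (y - 5)*(y - 3)^2*(y + 2)*(y + 2)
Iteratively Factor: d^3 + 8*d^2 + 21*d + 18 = (d + 3)*(d^2 + 5*d + 6) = (d + 3)^2*(d + 2)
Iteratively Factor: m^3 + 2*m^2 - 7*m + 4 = (m - 1)*(m^2 + 3*m - 4) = (m - 1)*(m + 4)*(m - 1)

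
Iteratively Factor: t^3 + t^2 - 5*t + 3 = (t + 3)*(t^2 - 2*t + 1) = (t - 1)*(t + 3)*(t - 1)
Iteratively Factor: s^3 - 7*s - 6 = (s - 3)*(s^2 + 3*s + 2) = (s - 3)*(s + 1)*(s + 2)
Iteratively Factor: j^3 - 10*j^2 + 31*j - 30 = (j - 2)*(j^2 - 8*j + 15) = (j - 5)*(j - 2)*(j - 3)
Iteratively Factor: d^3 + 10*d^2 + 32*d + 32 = (d + 4)*(d^2 + 6*d + 8) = (d + 2)*(d + 4)*(d + 4)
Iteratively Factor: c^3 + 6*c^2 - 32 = (c - 2)*(c^2 + 8*c + 16) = (c - 2)*(c + 4)*(c + 4)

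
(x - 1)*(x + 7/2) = x^2 + 5*x/2 - 7/2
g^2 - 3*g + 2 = (g - 2)*(g - 1)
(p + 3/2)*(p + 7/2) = p^2 + 5*p + 21/4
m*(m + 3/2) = m^2 + 3*m/2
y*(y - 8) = y^2 - 8*y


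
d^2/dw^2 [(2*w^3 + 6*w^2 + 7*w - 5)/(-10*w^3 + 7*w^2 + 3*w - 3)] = 2*(-740*w^6 - 2280*w^5 + 4290*w^4 - 2027*w^3 + 1221*w^2 - 630*w + 33)/(1000*w^9 - 2100*w^8 + 570*w^7 + 1817*w^6 - 1431*w^5 - 288*w^4 + 621*w^3 - 108*w^2 - 81*w + 27)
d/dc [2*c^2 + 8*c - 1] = 4*c + 8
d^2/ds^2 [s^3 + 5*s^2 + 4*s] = 6*s + 10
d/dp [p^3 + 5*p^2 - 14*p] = 3*p^2 + 10*p - 14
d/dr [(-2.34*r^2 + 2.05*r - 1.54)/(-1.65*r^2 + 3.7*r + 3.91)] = (-5.2755*r^2 - 23.3808*r + 13.7135)/(2.7225*r^4 - 12.21*r^3 + 0.787000000000001*r^2 + 28.934*r + 15.2881)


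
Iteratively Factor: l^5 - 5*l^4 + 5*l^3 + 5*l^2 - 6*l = (l - 2)*(l^4 - 3*l^3 - l^2 + 3*l) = (l - 2)*(l + 1)*(l^3 - 4*l^2 + 3*l) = l*(l - 2)*(l + 1)*(l^2 - 4*l + 3) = l*(l - 2)*(l - 1)*(l + 1)*(l - 3)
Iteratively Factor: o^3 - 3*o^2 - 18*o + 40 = (o - 5)*(o^2 + 2*o - 8) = (o - 5)*(o + 4)*(o - 2)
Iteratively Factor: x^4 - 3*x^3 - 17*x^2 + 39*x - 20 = (x - 1)*(x^3 - 2*x^2 - 19*x + 20) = (x - 1)*(x + 4)*(x^2 - 6*x + 5) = (x - 1)^2*(x + 4)*(x - 5)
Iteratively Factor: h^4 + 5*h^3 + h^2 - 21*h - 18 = (h + 3)*(h^3 + 2*h^2 - 5*h - 6) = (h - 2)*(h + 3)*(h^2 + 4*h + 3) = (h - 2)*(h + 1)*(h + 3)*(h + 3)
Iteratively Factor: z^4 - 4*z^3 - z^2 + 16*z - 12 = (z - 2)*(z^3 - 2*z^2 - 5*z + 6) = (z - 2)*(z - 1)*(z^2 - z - 6) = (z - 2)*(z - 1)*(z + 2)*(z - 3)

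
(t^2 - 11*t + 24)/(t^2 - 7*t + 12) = (t - 8)/(t - 4)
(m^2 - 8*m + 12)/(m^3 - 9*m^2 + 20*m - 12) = 1/(m - 1)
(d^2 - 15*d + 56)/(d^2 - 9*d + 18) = (d^2 - 15*d + 56)/(d^2 - 9*d + 18)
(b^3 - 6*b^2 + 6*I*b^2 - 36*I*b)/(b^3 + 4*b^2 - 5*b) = (b^2 + 6*b*(-1 + I) - 36*I)/(b^2 + 4*b - 5)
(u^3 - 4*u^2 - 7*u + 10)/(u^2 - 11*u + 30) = (u^2 + u - 2)/(u - 6)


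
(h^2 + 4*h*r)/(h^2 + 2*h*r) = (h + 4*r)/(h + 2*r)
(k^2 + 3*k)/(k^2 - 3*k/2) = 2*(k + 3)/(2*k - 3)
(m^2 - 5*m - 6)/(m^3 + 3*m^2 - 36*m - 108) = (m + 1)/(m^2 + 9*m + 18)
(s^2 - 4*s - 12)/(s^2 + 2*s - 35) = (s^2 - 4*s - 12)/(s^2 + 2*s - 35)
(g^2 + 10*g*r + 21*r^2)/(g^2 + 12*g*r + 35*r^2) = (g + 3*r)/(g + 5*r)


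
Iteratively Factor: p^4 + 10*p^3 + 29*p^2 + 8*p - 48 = (p + 3)*(p^3 + 7*p^2 + 8*p - 16) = (p + 3)*(p + 4)*(p^2 + 3*p - 4) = (p - 1)*(p + 3)*(p + 4)*(p + 4)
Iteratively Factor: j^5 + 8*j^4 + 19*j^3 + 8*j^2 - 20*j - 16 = (j + 2)*(j^4 + 6*j^3 + 7*j^2 - 6*j - 8) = (j + 1)*(j + 2)*(j^3 + 5*j^2 + 2*j - 8) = (j + 1)*(j + 2)*(j + 4)*(j^2 + j - 2) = (j + 1)*(j + 2)^2*(j + 4)*(j - 1)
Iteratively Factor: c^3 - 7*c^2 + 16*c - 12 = (c - 2)*(c^2 - 5*c + 6) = (c - 3)*(c - 2)*(c - 2)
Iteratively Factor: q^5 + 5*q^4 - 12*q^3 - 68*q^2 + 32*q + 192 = (q + 4)*(q^4 + q^3 - 16*q^2 - 4*q + 48) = (q + 4)^2*(q^3 - 3*q^2 - 4*q + 12) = (q + 2)*(q + 4)^2*(q^2 - 5*q + 6) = (q - 3)*(q + 2)*(q + 4)^2*(q - 2)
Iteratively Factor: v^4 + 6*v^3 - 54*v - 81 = (v + 3)*(v^3 + 3*v^2 - 9*v - 27) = (v + 3)^2*(v^2 - 9) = (v + 3)^3*(v - 3)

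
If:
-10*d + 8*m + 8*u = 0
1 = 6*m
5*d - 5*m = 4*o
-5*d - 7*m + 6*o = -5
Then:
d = -31/30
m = 1/6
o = -3/2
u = -35/24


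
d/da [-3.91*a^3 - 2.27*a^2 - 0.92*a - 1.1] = -11.73*a^2 - 4.54*a - 0.92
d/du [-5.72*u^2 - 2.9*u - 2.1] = -11.44*u - 2.9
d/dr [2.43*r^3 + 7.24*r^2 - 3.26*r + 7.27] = 7.29*r^2 + 14.48*r - 3.26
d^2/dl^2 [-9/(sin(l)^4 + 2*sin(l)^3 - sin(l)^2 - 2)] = 18*(8*sin(l)^7 + 31*sin(l)^6 + 33*sin(l)^5 - 8*sin(l)^4 - 5*sin(l)^3 + 29*sin(l)^2 + 10*sin(l) - 2)/((sin(l) - 1)^2*(sin(l)^3 + 3*sin(l)^2 + 2*sin(l) + 2)^3)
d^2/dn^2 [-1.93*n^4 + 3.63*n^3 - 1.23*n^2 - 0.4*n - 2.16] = -23.16*n^2 + 21.78*n - 2.46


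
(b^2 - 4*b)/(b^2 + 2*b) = (b - 4)/(b + 2)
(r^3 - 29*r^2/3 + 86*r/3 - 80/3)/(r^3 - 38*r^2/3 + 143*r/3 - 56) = (r^2 - 7*r + 10)/(r^2 - 10*r + 21)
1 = 1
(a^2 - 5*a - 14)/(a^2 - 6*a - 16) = (a - 7)/(a - 8)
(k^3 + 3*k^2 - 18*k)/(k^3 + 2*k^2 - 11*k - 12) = k*(k + 6)/(k^2 + 5*k + 4)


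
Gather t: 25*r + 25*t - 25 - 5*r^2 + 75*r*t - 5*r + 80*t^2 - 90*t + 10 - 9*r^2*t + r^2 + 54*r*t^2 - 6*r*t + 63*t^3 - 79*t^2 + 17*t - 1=-4*r^2 + 20*r + 63*t^3 + t^2*(54*r + 1) + t*(-9*r^2 + 69*r - 48) - 16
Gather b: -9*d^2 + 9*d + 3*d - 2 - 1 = -9*d^2 + 12*d - 3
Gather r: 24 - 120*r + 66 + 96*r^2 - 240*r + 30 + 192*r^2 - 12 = 288*r^2 - 360*r + 108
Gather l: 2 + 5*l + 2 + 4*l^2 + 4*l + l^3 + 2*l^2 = l^3 + 6*l^2 + 9*l + 4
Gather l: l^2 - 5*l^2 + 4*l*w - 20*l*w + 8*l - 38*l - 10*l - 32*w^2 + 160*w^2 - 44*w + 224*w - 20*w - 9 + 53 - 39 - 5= -4*l^2 + l*(-16*w - 40) + 128*w^2 + 160*w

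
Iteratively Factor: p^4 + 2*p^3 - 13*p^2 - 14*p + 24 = (p - 1)*(p^3 + 3*p^2 - 10*p - 24) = (p - 1)*(p + 2)*(p^2 + p - 12) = (p - 3)*(p - 1)*(p + 2)*(p + 4)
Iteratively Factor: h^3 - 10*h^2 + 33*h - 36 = (h - 4)*(h^2 - 6*h + 9) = (h - 4)*(h - 3)*(h - 3)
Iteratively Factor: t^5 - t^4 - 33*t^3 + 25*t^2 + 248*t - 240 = (t + 4)*(t^4 - 5*t^3 - 13*t^2 + 77*t - 60) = (t - 5)*(t + 4)*(t^3 - 13*t + 12) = (t - 5)*(t - 1)*(t + 4)*(t^2 + t - 12) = (t - 5)*(t - 1)*(t + 4)^2*(t - 3)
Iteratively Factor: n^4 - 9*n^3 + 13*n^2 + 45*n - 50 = (n - 5)*(n^3 - 4*n^2 - 7*n + 10) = (n - 5)*(n + 2)*(n^2 - 6*n + 5) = (n - 5)^2*(n + 2)*(n - 1)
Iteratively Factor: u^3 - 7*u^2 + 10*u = (u - 5)*(u^2 - 2*u) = (u - 5)*(u - 2)*(u)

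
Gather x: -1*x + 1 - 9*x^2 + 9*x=-9*x^2 + 8*x + 1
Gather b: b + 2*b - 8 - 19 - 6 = 3*b - 33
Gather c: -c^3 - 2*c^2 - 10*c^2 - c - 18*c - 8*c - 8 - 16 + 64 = -c^3 - 12*c^2 - 27*c + 40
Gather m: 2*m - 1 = 2*m - 1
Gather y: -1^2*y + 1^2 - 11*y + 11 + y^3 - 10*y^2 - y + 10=y^3 - 10*y^2 - 13*y + 22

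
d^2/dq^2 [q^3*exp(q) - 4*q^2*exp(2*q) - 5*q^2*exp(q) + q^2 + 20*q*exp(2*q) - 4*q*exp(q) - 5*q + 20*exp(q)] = q^3*exp(q) - 16*q^2*exp(2*q) + q^2*exp(q) + 48*q*exp(2*q) - 18*q*exp(q) + 72*exp(2*q) + 2*exp(q) + 2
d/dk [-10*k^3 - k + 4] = -30*k^2 - 1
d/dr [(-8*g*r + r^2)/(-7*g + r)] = (r*(8*g - r) + 2*(4*g - r)*(7*g - r))/(7*g - r)^2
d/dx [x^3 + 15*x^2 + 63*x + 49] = 3*x^2 + 30*x + 63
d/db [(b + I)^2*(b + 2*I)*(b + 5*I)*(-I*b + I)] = -5*I*b^4 + b^3*(36 + 4*I) + b^2*(-27 + 75*I) + b*(-54 - 50*I) + 27 - 10*I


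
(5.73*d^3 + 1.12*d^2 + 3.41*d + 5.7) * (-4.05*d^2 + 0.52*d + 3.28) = -23.2065*d^5 - 1.5564*d^4 + 5.5663*d^3 - 17.6382*d^2 + 14.1488*d + 18.696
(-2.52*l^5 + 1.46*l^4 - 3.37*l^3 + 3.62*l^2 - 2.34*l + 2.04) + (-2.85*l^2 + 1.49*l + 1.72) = -2.52*l^5 + 1.46*l^4 - 3.37*l^3 + 0.77*l^2 - 0.85*l + 3.76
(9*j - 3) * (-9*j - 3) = 9 - 81*j^2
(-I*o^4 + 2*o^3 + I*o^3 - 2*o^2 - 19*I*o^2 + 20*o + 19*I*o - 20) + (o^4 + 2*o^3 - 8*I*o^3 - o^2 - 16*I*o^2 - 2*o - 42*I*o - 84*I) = o^4 - I*o^4 + 4*o^3 - 7*I*o^3 - 3*o^2 - 35*I*o^2 + 18*o - 23*I*o - 20 - 84*I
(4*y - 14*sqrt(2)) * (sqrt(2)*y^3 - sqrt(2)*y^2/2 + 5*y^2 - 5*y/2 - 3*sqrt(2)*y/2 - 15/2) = 4*sqrt(2)*y^4 - 8*y^3 - 2*sqrt(2)*y^3 - 76*sqrt(2)*y^2 + 4*y^2 + 12*y + 35*sqrt(2)*y + 105*sqrt(2)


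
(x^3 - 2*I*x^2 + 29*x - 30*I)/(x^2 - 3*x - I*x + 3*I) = (x^2 - I*x + 30)/(x - 3)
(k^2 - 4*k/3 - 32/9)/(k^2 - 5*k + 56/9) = (3*k + 4)/(3*k - 7)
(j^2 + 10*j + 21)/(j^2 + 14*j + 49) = (j + 3)/(j + 7)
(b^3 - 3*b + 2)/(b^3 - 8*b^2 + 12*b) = (b^3 - 3*b + 2)/(b*(b^2 - 8*b + 12))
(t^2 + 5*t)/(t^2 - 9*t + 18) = t*(t + 5)/(t^2 - 9*t + 18)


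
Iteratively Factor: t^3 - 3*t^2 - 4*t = (t)*(t^2 - 3*t - 4) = t*(t + 1)*(t - 4)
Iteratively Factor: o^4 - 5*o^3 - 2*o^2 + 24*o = (o)*(o^3 - 5*o^2 - 2*o + 24) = o*(o - 3)*(o^2 - 2*o - 8) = o*(o - 4)*(o - 3)*(o + 2)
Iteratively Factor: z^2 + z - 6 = (z + 3)*(z - 2)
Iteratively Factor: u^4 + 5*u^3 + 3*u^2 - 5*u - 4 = (u + 4)*(u^3 + u^2 - u - 1) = (u - 1)*(u + 4)*(u^2 + 2*u + 1) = (u - 1)*(u + 1)*(u + 4)*(u + 1)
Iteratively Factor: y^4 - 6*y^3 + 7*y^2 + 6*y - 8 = (y + 1)*(y^3 - 7*y^2 + 14*y - 8) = (y - 4)*(y + 1)*(y^2 - 3*y + 2) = (y - 4)*(y - 1)*(y + 1)*(y - 2)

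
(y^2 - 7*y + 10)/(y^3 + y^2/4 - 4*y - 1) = 4*(y - 5)/(4*y^2 + 9*y + 2)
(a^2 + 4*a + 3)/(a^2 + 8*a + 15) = (a + 1)/(a + 5)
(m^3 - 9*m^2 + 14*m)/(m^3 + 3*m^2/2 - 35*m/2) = 2*(m^2 - 9*m + 14)/(2*m^2 + 3*m - 35)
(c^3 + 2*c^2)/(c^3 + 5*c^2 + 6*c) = c/(c + 3)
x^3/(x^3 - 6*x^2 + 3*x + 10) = x^3/(x^3 - 6*x^2 + 3*x + 10)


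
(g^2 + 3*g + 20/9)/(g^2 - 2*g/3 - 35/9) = (3*g + 4)/(3*g - 7)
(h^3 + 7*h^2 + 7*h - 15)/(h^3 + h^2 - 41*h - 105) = (h - 1)/(h - 7)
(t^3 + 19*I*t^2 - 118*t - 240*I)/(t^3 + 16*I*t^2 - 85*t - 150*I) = (t + 8*I)/(t + 5*I)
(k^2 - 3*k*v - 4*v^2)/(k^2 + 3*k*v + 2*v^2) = (k - 4*v)/(k + 2*v)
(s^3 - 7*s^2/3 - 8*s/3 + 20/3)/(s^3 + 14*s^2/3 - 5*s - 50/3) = (s - 2)/(s + 5)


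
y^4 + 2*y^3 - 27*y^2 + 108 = (y - 3)^2*(y + 2)*(y + 6)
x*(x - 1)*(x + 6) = x^3 + 5*x^2 - 6*x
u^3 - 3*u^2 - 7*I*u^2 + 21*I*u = u*(u - 3)*(u - 7*I)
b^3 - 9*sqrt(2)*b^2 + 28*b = b*(b - 7*sqrt(2))*(b - 2*sqrt(2))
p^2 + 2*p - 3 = (p - 1)*(p + 3)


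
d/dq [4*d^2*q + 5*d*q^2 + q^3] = 4*d^2 + 10*d*q + 3*q^2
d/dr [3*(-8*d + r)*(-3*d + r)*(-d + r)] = 105*d^2 - 72*d*r + 9*r^2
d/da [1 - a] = -1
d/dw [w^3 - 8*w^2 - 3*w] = 3*w^2 - 16*w - 3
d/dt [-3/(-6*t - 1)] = -18/(6*t + 1)^2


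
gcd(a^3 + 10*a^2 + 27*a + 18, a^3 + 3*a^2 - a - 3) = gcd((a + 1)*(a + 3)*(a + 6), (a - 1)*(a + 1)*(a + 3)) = a^2 + 4*a + 3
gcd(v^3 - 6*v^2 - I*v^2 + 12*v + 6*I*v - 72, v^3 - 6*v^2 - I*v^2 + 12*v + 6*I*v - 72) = v^3 + v^2*(-6 - I) + v*(12 + 6*I) - 72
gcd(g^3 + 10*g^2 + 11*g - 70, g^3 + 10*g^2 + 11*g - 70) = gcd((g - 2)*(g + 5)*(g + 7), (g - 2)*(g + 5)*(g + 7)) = g^3 + 10*g^2 + 11*g - 70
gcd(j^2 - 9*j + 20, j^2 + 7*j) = 1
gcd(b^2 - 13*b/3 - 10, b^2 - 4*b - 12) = b - 6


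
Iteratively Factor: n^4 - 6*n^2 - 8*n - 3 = (n - 3)*(n^3 + 3*n^2 + 3*n + 1) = (n - 3)*(n + 1)*(n^2 + 2*n + 1) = (n - 3)*(n + 1)^2*(n + 1)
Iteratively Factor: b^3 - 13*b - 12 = (b + 3)*(b^2 - 3*b - 4) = (b - 4)*(b + 3)*(b + 1)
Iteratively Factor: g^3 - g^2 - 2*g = (g - 2)*(g^2 + g) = g*(g - 2)*(g + 1)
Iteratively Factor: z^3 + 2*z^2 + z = (z + 1)*(z^2 + z) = z*(z + 1)*(z + 1)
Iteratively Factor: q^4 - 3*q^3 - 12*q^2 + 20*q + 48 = (q + 2)*(q^3 - 5*q^2 - 2*q + 24) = (q - 3)*(q + 2)*(q^2 - 2*q - 8) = (q - 3)*(q + 2)^2*(q - 4)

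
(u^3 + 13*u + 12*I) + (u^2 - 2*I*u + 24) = u^3 + u^2 + 13*u - 2*I*u + 24 + 12*I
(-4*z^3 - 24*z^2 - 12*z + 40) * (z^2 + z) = -4*z^5 - 28*z^4 - 36*z^3 + 28*z^2 + 40*z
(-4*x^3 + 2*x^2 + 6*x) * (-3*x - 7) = 12*x^4 + 22*x^3 - 32*x^2 - 42*x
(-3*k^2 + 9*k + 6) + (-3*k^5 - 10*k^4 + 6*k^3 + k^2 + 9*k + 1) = -3*k^5 - 10*k^4 + 6*k^3 - 2*k^2 + 18*k + 7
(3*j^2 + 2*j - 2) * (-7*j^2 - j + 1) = -21*j^4 - 17*j^3 + 15*j^2 + 4*j - 2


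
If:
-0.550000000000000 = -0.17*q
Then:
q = 3.24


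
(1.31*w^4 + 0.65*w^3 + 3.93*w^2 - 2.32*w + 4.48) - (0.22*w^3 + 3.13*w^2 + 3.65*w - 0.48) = 1.31*w^4 + 0.43*w^3 + 0.8*w^2 - 5.97*w + 4.96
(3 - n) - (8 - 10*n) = 9*n - 5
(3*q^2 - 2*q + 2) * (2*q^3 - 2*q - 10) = 6*q^5 - 4*q^4 - 2*q^3 - 26*q^2 + 16*q - 20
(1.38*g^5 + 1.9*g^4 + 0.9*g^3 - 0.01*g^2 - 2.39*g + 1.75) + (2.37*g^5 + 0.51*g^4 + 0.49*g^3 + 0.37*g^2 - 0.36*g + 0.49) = 3.75*g^5 + 2.41*g^4 + 1.39*g^3 + 0.36*g^2 - 2.75*g + 2.24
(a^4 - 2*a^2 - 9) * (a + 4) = a^5 + 4*a^4 - 2*a^3 - 8*a^2 - 9*a - 36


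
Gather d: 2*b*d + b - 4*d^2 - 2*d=b - 4*d^2 + d*(2*b - 2)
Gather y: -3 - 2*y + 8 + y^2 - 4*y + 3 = y^2 - 6*y + 8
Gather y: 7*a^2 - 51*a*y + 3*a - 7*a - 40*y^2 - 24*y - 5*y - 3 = 7*a^2 - 4*a - 40*y^2 + y*(-51*a - 29) - 3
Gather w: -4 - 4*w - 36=-4*w - 40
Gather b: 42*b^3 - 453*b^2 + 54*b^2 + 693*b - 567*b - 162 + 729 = 42*b^3 - 399*b^2 + 126*b + 567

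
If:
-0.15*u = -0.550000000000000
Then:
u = 3.67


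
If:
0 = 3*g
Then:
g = 0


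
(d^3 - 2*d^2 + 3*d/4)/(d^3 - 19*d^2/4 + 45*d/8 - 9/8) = 2*d*(2*d - 1)/(4*d^2 - 13*d + 3)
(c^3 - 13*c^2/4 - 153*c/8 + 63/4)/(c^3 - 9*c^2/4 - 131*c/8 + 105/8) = (c - 6)/(c - 5)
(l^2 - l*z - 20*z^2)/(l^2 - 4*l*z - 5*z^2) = (l + 4*z)/(l + z)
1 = 1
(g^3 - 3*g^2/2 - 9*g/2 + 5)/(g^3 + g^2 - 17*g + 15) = (g^2 - g/2 - 5)/(g^2 + 2*g - 15)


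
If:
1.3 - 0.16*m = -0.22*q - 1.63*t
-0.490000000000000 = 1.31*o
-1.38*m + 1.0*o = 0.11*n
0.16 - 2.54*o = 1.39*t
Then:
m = 1.375*q + 16.260901202702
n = -17.25*q - 207.40081328414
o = -0.37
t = 0.80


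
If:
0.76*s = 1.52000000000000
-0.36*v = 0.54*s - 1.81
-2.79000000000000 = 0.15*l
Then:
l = -18.60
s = 2.00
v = 2.03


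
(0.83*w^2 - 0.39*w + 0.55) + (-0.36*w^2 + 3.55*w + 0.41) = 0.47*w^2 + 3.16*w + 0.96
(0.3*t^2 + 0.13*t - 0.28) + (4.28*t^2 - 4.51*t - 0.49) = 4.58*t^2 - 4.38*t - 0.77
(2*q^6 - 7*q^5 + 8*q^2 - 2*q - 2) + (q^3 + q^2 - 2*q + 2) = 2*q^6 - 7*q^5 + q^3 + 9*q^2 - 4*q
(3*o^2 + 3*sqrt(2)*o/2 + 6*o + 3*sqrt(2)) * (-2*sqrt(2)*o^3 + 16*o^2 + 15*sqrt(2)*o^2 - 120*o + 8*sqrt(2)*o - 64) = -6*sqrt(2)*o^5 + 42*o^4 + 33*sqrt(2)*o^4 - 231*o^3 + 138*sqrt(2)*o^3 - 798*o^2 - 84*sqrt(2)*o^2 - 456*sqrt(2)*o - 336*o - 192*sqrt(2)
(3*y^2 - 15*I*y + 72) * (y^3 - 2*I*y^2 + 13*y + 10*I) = 3*y^5 - 21*I*y^4 + 81*y^3 - 309*I*y^2 + 1086*y + 720*I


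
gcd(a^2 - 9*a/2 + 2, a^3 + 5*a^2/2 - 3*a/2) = a - 1/2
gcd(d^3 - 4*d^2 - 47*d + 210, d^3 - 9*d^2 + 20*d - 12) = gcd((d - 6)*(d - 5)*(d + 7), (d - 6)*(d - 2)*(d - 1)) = d - 6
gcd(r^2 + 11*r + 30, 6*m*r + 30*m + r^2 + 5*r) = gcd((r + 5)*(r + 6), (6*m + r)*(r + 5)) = r + 5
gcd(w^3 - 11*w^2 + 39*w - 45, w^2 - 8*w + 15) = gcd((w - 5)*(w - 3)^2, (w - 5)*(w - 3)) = w^2 - 8*w + 15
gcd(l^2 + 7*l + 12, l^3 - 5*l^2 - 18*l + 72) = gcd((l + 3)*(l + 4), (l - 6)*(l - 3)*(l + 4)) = l + 4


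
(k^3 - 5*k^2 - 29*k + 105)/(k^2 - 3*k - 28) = (k^2 + 2*k - 15)/(k + 4)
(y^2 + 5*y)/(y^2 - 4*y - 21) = y*(y + 5)/(y^2 - 4*y - 21)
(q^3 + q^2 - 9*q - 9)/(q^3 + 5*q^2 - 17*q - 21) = (q + 3)/(q + 7)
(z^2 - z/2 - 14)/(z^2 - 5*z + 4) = (z + 7/2)/(z - 1)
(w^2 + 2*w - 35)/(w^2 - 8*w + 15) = (w + 7)/(w - 3)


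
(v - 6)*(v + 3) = v^2 - 3*v - 18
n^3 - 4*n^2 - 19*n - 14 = (n - 7)*(n + 1)*(n + 2)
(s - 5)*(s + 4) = s^2 - s - 20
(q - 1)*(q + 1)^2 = q^3 + q^2 - q - 1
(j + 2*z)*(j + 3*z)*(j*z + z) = j^3*z + 5*j^2*z^2 + j^2*z + 6*j*z^3 + 5*j*z^2 + 6*z^3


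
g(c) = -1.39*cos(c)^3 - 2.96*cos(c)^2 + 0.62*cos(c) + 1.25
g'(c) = 4.17*sin(c)*cos(c)^2 + 5.92*sin(c)*cos(c) - 0.62*sin(c)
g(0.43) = -1.68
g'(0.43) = 3.42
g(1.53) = 1.27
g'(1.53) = -0.37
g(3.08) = -0.94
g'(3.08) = -0.15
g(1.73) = 1.08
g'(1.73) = -1.44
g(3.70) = -0.56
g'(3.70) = 1.40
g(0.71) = -0.59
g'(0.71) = 4.09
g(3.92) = -0.19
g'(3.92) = 1.91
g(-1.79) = 0.99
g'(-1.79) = 1.67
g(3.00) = -0.92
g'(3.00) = -0.34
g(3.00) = -0.92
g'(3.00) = -0.34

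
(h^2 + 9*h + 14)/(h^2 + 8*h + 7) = (h + 2)/(h + 1)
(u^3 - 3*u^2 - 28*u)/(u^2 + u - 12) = u*(u - 7)/(u - 3)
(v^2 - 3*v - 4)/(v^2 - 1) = (v - 4)/(v - 1)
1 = 1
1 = 1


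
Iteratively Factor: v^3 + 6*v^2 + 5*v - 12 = (v + 4)*(v^2 + 2*v - 3) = (v + 3)*(v + 4)*(v - 1)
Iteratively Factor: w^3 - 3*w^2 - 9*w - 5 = (w + 1)*(w^2 - 4*w - 5) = (w + 1)^2*(w - 5)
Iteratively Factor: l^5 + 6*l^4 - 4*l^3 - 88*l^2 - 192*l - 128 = (l + 4)*(l^4 + 2*l^3 - 12*l^2 - 40*l - 32) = (l + 2)*(l + 4)*(l^3 - 12*l - 16) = (l + 2)^2*(l + 4)*(l^2 - 2*l - 8) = (l - 4)*(l + 2)^2*(l + 4)*(l + 2)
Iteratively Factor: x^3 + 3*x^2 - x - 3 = (x - 1)*(x^2 + 4*x + 3) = (x - 1)*(x + 1)*(x + 3)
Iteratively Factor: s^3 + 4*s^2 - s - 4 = (s + 1)*(s^2 + 3*s - 4) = (s - 1)*(s + 1)*(s + 4)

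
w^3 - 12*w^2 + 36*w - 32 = (w - 8)*(w - 2)^2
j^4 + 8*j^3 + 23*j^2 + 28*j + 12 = (j + 1)*(j + 2)^2*(j + 3)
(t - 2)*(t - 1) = t^2 - 3*t + 2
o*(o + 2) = o^2 + 2*o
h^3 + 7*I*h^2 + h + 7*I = (h - I)*(h + I)*(h + 7*I)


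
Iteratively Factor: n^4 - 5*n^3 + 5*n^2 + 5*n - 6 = (n + 1)*(n^3 - 6*n^2 + 11*n - 6) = (n - 1)*(n + 1)*(n^2 - 5*n + 6) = (n - 2)*(n - 1)*(n + 1)*(n - 3)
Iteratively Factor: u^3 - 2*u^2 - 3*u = (u)*(u^2 - 2*u - 3) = u*(u + 1)*(u - 3)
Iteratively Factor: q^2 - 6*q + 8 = (q - 2)*(q - 4)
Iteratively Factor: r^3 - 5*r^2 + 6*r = (r - 2)*(r^2 - 3*r) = (r - 3)*(r - 2)*(r)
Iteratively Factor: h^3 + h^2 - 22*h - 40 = (h + 4)*(h^2 - 3*h - 10) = (h - 5)*(h + 4)*(h + 2)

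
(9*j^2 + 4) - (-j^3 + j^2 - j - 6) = j^3 + 8*j^2 + j + 10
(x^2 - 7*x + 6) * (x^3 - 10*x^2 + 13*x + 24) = x^5 - 17*x^4 + 89*x^3 - 127*x^2 - 90*x + 144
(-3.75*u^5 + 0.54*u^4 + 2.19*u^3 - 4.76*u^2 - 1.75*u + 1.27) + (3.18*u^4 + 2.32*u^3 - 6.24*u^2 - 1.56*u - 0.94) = -3.75*u^5 + 3.72*u^4 + 4.51*u^3 - 11.0*u^2 - 3.31*u + 0.33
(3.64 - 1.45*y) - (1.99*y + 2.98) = 0.66 - 3.44*y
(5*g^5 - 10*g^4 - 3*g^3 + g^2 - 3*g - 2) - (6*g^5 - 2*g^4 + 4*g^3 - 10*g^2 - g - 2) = -g^5 - 8*g^4 - 7*g^3 + 11*g^2 - 2*g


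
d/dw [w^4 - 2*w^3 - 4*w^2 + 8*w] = 4*w^3 - 6*w^2 - 8*w + 8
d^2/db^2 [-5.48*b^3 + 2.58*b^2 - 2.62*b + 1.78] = 5.16 - 32.88*b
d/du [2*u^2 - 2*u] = 4*u - 2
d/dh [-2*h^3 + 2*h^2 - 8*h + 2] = -6*h^2 + 4*h - 8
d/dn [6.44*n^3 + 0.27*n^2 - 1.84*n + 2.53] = 19.32*n^2 + 0.54*n - 1.84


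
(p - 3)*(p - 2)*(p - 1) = p^3 - 6*p^2 + 11*p - 6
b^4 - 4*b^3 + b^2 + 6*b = b*(b - 3)*(b - 2)*(b + 1)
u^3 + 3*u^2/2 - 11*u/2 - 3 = (u - 2)*(u + 1/2)*(u + 3)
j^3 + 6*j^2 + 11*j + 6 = (j + 1)*(j + 2)*(j + 3)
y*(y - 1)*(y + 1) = y^3 - y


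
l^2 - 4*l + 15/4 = (l - 5/2)*(l - 3/2)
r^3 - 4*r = r*(r - 2)*(r + 2)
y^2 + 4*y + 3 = (y + 1)*(y + 3)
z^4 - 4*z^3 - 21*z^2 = z^2*(z - 7)*(z + 3)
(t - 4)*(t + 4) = t^2 - 16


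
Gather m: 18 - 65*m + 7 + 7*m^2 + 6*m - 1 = 7*m^2 - 59*m + 24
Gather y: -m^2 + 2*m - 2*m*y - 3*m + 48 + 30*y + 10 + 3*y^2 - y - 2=-m^2 - m + 3*y^2 + y*(29 - 2*m) + 56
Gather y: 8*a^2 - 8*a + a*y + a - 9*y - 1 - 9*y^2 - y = 8*a^2 - 7*a - 9*y^2 + y*(a - 10) - 1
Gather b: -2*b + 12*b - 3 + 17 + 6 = 10*b + 20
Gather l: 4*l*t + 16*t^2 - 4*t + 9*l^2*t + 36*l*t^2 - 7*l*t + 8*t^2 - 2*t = 9*l^2*t + l*(36*t^2 - 3*t) + 24*t^2 - 6*t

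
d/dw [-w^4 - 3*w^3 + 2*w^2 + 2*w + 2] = -4*w^3 - 9*w^2 + 4*w + 2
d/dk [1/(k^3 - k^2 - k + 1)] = (-3*k^2 + 2*k + 1)/(k^3 - k^2 - k + 1)^2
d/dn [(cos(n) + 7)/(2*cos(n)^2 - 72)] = (cos(n)^2 + 14*cos(n) + 36)*sin(n)/(2*(cos(n)^2 - 36)^2)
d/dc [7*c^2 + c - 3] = 14*c + 1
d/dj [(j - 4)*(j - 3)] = 2*j - 7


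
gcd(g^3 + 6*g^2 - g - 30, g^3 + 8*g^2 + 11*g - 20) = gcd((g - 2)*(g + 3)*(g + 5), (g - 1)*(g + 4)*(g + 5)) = g + 5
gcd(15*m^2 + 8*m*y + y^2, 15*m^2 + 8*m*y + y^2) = 15*m^2 + 8*m*y + y^2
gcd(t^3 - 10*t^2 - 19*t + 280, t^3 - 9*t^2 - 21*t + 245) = t^2 - 2*t - 35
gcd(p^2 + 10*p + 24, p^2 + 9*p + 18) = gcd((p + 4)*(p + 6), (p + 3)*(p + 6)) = p + 6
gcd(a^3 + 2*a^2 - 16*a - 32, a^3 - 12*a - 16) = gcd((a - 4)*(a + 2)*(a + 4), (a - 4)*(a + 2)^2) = a^2 - 2*a - 8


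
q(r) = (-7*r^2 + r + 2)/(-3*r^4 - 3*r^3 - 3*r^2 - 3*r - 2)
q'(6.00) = -0.02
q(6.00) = 0.05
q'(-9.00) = 0.01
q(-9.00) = 0.03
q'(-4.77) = 0.06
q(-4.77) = 0.13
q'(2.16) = -0.12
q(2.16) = 0.24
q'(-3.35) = 0.18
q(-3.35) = 0.27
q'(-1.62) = 1.84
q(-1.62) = 1.39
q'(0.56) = 1.40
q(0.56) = -0.07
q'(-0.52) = -8.13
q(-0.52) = 0.39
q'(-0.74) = -7.38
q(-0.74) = 2.33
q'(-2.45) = 0.51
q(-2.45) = 0.55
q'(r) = (1 - 14*r)/(-3*r^4 - 3*r^3 - 3*r^2 - 3*r - 2) + (-7*r^2 + r + 2)*(12*r^3 + 9*r^2 + 6*r + 3)/(-3*r^4 - 3*r^3 - 3*r^2 - 3*r - 2)^2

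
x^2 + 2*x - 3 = (x - 1)*(x + 3)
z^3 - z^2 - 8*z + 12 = (z - 2)^2*(z + 3)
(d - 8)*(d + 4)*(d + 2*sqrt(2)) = d^3 - 4*d^2 + 2*sqrt(2)*d^2 - 32*d - 8*sqrt(2)*d - 64*sqrt(2)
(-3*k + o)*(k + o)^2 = -3*k^3 - 5*k^2*o - k*o^2 + o^3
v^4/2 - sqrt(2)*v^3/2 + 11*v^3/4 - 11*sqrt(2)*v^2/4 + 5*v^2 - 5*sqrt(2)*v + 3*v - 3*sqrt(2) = (v/2 + 1)*(v + 3/2)*(v + 2)*(v - sqrt(2))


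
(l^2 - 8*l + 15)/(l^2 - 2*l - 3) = (l - 5)/(l + 1)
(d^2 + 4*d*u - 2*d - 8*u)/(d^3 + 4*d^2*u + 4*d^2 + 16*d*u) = (d - 2)/(d*(d + 4))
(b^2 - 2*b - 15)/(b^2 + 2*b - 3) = (b - 5)/(b - 1)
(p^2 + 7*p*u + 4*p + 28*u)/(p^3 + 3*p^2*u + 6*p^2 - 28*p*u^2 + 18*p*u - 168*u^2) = (p + 4)/(p^2 - 4*p*u + 6*p - 24*u)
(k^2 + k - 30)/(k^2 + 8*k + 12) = (k - 5)/(k + 2)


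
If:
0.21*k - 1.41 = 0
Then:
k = 6.71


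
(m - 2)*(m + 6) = m^2 + 4*m - 12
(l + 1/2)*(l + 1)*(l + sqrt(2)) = l^3 + sqrt(2)*l^2 + 3*l^2/2 + l/2 + 3*sqrt(2)*l/2 + sqrt(2)/2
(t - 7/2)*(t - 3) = t^2 - 13*t/2 + 21/2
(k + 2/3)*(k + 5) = k^2 + 17*k/3 + 10/3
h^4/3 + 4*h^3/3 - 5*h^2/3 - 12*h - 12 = (h/3 + 1)*(h - 3)*(h + 2)^2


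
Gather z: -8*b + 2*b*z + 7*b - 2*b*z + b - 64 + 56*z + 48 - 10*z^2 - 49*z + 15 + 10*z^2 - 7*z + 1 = 0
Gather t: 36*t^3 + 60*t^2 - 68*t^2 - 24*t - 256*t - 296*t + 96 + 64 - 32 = 36*t^3 - 8*t^2 - 576*t + 128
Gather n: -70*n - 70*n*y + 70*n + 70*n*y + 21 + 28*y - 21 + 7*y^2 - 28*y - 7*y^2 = 0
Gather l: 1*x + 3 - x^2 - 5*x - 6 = -x^2 - 4*x - 3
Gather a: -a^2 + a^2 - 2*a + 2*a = 0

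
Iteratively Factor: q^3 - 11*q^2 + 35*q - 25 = (q - 5)*(q^2 - 6*q + 5) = (q - 5)^2*(q - 1)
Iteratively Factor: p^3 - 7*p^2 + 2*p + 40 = (p - 5)*(p^2 - 2*p - 8) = (p - 5)*(p + 2)*(p - 4)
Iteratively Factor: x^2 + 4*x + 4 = (x + 2)*(x + 2)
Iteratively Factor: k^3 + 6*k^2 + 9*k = (k + 3)*(k^2 + 3*k) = (k + 3)^2*(k)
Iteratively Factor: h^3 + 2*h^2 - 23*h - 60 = (h - 5)*(h^2 + 7*h + 12) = (h - 5)*(h + 4)*(h + 3)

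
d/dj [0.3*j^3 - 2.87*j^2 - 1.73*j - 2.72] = 0.9*j^2 - 5.74*j - 1.73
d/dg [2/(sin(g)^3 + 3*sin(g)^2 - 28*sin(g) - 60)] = 2*(-3*sin(g)^2 - 6*sin(g) + 28)*cos(g)/(sin(g)^3 + 3*sin(g)^2 - 28*sin(g) - 60)^2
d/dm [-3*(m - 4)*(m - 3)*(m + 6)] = -9*m^2 + 6*m + 90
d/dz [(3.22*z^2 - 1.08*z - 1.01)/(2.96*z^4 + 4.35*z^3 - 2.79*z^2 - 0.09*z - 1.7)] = (-19.0624*z^5 - 4.4166*z^4 + 21.3544*z^3 + 9.8775*z^2 - 16.5838*z + 1.7451)/(8.7616*z^8 + 25.752*z^7 + 2.4057*z^6 - 24.8058*z^5 - 3.0629*z^4 - 14.2878*z^3 + 9.4941*z^2 + 0.306*z + 2.89)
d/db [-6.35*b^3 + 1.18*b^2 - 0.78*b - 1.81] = -19.05*b^2 + 2.36*b - 0.78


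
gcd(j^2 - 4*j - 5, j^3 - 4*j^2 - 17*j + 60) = j - 5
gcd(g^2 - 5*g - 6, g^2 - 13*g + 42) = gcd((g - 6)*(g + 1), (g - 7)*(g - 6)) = g - 6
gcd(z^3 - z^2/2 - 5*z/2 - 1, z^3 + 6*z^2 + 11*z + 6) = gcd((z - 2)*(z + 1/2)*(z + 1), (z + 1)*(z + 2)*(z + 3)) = z + 1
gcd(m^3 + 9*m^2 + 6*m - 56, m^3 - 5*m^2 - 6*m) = 1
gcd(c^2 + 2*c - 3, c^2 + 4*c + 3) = c + 3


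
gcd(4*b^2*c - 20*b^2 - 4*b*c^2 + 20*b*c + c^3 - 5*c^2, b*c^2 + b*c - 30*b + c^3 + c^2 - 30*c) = c - 5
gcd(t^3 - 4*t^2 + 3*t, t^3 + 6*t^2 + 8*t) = t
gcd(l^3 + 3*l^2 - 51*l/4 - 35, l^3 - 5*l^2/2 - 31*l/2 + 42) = l^2 + l/2 - 14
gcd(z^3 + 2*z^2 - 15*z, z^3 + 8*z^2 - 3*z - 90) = z^2 + 2*z - 15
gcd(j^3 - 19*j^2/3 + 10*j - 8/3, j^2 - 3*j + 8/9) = j - 1/3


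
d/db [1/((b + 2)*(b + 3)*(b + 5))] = (-(b + 2)*(b + 3) - (b + 2)*(b + 5) - (b + 3)*(b + 5))/((b + 2)^2*(b + 3)^2*(b + 5)^2)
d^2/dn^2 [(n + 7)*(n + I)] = 2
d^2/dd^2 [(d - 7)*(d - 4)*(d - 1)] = 6*d - 24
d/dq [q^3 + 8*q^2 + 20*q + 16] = 3*q^2 + 16*q + 20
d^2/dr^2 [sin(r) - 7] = -sin(r)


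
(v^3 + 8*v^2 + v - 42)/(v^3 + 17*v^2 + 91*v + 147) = (v - 2)/(v + 7)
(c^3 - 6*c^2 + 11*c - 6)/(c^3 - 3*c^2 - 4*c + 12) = (c - 1)/(c + 2)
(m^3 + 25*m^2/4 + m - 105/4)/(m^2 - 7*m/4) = m + 8 + 15/m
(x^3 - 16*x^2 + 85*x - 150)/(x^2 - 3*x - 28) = (-x^3 + 16*x^2 - 85*x + 150)/(-x^2 + 3*x + 28)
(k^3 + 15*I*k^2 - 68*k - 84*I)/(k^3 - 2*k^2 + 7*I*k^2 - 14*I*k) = (k^2 + 8*I*k - 12)/(k*(k - 2))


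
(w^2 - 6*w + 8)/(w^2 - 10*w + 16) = (w - 4)/(w - 8)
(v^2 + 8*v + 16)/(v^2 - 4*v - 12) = (v^2 + 8*v + 16)/(v^2 - 4*v - 12)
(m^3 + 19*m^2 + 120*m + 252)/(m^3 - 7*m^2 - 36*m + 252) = (m^2 + 13*m + 42)/(m^2 - 13*m + 42)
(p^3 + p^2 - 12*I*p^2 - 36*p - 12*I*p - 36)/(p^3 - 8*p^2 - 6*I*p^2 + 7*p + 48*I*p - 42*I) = (p^2 + p*(1 - 6*I) - 6*I)/(p^2 - 8*p + 7)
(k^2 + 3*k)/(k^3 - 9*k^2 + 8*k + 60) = k*(k + 3)/(k^3 - 9*k^2 + 8*k + 60)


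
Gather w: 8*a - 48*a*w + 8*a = -48*a*w + 16*a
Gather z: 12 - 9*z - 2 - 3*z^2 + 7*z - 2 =-3*z^2 - 2*z + 8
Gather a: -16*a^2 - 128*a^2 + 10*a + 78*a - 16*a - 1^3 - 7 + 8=-144*a^2 + 72*a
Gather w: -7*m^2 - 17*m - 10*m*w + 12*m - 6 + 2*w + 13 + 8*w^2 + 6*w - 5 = -7*m^2 - 5*m + 8*w^2 + w*(8 - 10*m) + 2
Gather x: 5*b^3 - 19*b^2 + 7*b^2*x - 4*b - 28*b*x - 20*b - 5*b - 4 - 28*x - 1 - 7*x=5*b^3 - 19*b^2 - 29*b + x*(7*b^2 - 28*b - 35) - 5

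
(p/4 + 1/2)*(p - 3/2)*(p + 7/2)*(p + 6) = p^4/4 + 5*p^3/2 + 91*p^2/16 - 9*p/2 - 63/4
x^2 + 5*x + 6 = (x + 2)*(x + 3)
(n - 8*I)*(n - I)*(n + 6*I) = n^3 - 3*I*n^2 + 46*n - 48*I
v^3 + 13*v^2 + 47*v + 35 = (v + 1)*(v + 5)*(v + 7)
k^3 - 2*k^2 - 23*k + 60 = (k - 4)*(k - 3)*(k + 5)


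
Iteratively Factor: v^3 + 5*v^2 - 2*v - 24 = (v - 2)*(v^2 + 7*v + 12) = (v - 2)*(v + 4)*(v + 3)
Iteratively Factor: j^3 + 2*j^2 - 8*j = (j)*(j^2 + 2*j - 8) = j*(j + 4)*(j - 2)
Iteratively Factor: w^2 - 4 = (w + 2)*(w - 2)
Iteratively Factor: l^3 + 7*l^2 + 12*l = (l + 4)*(l^2 + 3*l) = l*(l + 4)*(l + 3)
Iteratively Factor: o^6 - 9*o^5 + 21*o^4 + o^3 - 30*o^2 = (o - 5)*(o^5 - 4*o^4 + o^3 + 6*o^2) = (o - 5)*(o - 3)*(o^4 - o^3 - 2*o^2) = o*(o - 5)*(o - 3)*(o^3 - o^2 - 2*o) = o*(o - 5)*(o - 3)*(o + 1)*(o^2 - 2*o) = o*(o - 5)*(o - 3)*(o - 2)*(o + 1)*(o)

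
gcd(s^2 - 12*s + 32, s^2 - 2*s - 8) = s - 4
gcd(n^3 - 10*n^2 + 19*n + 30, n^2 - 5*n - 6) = n^2 - 5*n - 6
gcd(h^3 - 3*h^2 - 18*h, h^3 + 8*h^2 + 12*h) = h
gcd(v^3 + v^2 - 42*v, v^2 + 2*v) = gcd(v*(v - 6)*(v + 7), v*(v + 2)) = v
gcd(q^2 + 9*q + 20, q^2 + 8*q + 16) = q + 4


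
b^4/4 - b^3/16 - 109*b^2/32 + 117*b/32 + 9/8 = (b/4 + 1)*(b - 3)*(b - 3/2)*(b + 1/4)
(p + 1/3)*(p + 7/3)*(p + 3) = p^3 + 17*p^2/3 + 79*p/9 + 7/3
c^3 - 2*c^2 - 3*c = c*(c - 3)*(c + 1)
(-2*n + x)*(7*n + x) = -14*n^2 + 5*n*x + x^2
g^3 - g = g*(g - 1)*(g + 1)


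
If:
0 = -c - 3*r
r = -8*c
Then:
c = 0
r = 0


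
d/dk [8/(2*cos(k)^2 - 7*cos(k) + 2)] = 8*(4*cos(k) - 7)*sin(k)/(-7*cos(k) + cos(2*k) + 3)^2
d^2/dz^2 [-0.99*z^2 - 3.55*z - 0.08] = -1.98000000000000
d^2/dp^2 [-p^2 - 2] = -2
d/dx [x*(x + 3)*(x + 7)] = 3*x^2 + 20*x + 21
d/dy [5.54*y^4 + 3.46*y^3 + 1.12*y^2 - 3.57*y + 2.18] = 22.16*y^3 + 10.38*y^2 + 2.24*y - 3.57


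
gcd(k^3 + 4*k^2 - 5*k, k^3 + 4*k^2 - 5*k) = k^3 + 4*k^2 - 5*k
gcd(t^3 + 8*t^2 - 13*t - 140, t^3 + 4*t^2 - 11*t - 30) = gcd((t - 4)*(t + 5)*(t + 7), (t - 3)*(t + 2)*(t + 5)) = t + 5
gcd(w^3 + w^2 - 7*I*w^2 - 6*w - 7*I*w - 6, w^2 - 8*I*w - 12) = w - 6*I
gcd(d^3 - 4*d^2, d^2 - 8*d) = d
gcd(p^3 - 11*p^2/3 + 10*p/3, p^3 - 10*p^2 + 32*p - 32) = p - 2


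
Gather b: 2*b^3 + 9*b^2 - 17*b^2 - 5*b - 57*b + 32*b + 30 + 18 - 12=2*b^3 - 8*b^2 - 30*b + 36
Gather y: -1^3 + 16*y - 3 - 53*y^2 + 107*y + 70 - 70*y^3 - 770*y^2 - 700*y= -70*y^3 - 823*y^2 - 577*y + 66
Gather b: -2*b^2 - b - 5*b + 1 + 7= -2*b^2 - 6*b + 8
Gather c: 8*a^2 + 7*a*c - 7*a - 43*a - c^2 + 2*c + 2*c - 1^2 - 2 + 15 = 8*a^2 - 50*a - c^2 + c*(7*a + 4) + 12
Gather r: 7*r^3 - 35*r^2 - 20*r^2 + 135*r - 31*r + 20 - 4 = 7*r^3 - 55*r^2 + 104*r + 16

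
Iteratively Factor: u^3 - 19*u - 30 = (u + 2)*(u^2 - 2*u - 15) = (u + 2)*(u + 3)*(u - 5)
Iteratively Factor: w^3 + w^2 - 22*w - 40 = (w - 5)*(w^2 + 6*w + 8) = (w - 5)*(w + 2)*(w + 4)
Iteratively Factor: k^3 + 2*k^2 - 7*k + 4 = (k - 1)*(k^2 + 3*k - 4) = (k - 1)*(k + 4)*(k - 1)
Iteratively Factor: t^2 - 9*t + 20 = (t - 5)*(t - 4)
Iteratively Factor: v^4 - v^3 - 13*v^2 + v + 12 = (v - 1)*(v^3 - 13*v - 12) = (v - 1)*(v + 3)*(v^2 - 3*v - 4) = (v - 1)*(v + 1)*(v + 3)*(v - 4)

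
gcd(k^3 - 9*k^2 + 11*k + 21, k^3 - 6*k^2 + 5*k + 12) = k^2 - 2*k - 3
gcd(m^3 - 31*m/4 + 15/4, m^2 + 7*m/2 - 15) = m - 5/2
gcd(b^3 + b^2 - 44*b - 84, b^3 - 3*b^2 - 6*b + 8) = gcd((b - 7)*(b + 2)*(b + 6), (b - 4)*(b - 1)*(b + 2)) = b + 2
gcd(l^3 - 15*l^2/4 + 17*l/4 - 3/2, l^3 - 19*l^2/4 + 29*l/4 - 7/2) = l^2 - 3*l + 2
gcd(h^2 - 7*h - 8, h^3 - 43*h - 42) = h + 1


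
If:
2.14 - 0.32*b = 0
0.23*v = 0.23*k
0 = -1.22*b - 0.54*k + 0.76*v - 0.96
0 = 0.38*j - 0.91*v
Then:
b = 6.69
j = 99.26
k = 41.45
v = 41.45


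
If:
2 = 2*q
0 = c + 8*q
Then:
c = -8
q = 1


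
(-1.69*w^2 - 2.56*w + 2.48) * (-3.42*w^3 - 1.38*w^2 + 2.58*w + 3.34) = 5.7798*w^5 + 11.0874*w^4 - 9.309*w^3 - 15.6718*w^2 - 2.152*w + 8.2832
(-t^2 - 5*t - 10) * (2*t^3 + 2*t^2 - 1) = -2*t^5 - 12*t^4 - 30*t^3 - 19*t^2 + 5*t + 10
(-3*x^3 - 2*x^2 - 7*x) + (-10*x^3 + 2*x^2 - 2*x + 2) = -13*x^3 - 9*x + 2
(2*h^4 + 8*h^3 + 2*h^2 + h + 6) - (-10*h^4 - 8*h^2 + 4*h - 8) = 12*h^4 + 8*h^3 + 10*h^2 - 3*h + 14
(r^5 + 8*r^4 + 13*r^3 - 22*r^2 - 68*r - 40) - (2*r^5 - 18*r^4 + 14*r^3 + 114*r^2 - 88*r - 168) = -r^5 + 26*r^4 - r^3 - 136*r^2 + 20*r + 128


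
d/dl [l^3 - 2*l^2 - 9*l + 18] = 3*l^2 - 4*l - 9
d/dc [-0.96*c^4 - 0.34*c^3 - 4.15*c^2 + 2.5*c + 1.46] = -3.84*c^3 - 1.02*c^2 - 8.3*c + 2.5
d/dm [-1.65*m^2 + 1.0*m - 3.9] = 1.0 - 3.3*m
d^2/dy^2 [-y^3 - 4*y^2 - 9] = -6*y - 8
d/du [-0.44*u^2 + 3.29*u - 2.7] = 3.29 - 0.88*u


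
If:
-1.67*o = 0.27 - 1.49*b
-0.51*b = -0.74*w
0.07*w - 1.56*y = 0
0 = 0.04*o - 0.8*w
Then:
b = -0.01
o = -0.17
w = -0.01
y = -0.00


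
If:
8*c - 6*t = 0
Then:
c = 3*t/4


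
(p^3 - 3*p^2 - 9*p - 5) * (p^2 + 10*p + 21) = p^5 + 7*p^4 - 18*p^3 - 158*p^2 - 239*p - 105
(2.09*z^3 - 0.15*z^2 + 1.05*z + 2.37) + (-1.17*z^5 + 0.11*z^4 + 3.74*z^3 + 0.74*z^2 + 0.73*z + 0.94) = -1.17*z^5 + 0.11*z^4 + 5.83*z^3 + 0.59*z^2 + 1.78*z + 3.31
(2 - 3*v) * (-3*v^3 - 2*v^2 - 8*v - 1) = 9*v^4 + 20*v^2 - 13*v - 2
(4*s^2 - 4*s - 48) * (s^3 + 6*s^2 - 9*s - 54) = 4*s^5 + 20*s^4 - 108*s^3 - 468*s^2 + 648*s + 2592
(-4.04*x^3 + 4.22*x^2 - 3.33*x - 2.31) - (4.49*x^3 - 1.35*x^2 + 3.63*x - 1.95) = -8.53*x^3 + 5.57*x^2 - 6.96*x - 0.36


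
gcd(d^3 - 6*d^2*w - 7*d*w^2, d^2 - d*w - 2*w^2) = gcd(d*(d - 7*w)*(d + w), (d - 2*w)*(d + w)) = d + w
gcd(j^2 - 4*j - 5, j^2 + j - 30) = j - 5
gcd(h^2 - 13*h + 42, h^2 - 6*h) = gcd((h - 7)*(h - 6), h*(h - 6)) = h - 6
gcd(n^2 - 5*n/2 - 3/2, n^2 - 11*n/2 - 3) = n + 1/2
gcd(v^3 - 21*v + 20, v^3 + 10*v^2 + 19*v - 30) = v^2 + 4*v - 5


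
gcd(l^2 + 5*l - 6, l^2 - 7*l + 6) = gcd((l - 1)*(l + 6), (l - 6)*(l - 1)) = l - 1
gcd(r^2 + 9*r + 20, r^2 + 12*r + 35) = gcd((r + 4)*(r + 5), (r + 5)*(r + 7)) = r + 5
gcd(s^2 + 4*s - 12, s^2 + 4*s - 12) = s^2 + 4*s - 12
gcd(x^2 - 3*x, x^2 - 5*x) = x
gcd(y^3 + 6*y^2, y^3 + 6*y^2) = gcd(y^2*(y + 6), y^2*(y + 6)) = y^3 + 6*y^2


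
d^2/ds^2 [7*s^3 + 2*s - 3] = 42*s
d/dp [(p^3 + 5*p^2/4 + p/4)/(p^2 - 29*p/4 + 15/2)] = (16*p^4 - 232*p^3 + 211*p^2 + 300*p + 30)/(16*p^4 - 232*p^3 + 1081*p^2 - 1740*p + 900)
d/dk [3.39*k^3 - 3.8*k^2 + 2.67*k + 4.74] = 10.17*k^2 - 7.6*k + 2.67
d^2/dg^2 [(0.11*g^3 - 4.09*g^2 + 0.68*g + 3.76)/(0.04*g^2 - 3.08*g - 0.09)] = (-2.16840434497101e-19*g^5 + 1.0822*g^3 + 0.130704000000009*g^2 - 2.759358*g + 70.92155)/(6.4e-5*g^6 - 0.014784*g^5 + 1.137936*g^4 - 29.151584*g^3 - 2.560356*g^2 - 0.074844*g - 0.000729)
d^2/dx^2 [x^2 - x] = 2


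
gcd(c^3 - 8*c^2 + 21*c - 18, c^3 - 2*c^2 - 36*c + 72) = c - 2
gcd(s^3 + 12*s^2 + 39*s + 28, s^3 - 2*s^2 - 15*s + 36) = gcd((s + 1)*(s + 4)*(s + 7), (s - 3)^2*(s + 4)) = s + 4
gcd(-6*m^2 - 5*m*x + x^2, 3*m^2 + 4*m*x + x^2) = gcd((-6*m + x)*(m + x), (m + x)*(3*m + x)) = m + x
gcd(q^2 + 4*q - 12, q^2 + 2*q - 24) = q + 6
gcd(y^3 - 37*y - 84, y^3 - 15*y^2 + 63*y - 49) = y - 7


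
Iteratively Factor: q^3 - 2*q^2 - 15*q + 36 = (q - 3)*(q^2 + q - 12) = (q - 3)*(q + 4)*(q - 3)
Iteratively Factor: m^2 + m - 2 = (m + 2)*(m - 1)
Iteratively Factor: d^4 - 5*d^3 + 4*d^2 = (d - 1)*(d^3 - 4*d^2) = (d - 4)*(d - 1)*(d^2) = d*(d - 4)*(d - 1)*(d)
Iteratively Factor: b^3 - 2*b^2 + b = (b - 1)*(b^2 - b) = (b - 1)^2*(b)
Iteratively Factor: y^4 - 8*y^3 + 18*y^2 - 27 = (y - 3)*(y^3 - 5*y^2 + 3*y + 9) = (y - 3)*(y + 1)*(y^2 - 6*y + 9) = (y - 3)^2*(y + 1)*(y - 3)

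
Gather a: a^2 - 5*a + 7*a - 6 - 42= a^2 + 2*a - 48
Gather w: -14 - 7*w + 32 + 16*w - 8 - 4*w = 5*w + 10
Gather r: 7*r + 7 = 7*r + 7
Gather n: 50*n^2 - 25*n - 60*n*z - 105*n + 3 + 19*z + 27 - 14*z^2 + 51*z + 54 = 50*n^2 + n*(-60*z - 130) - 14*z^2 + 70*z + 84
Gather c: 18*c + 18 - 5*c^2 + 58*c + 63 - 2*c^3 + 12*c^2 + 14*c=-2*c^3 + 7*c^2 + 90*c + 81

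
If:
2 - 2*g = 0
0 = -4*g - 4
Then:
No Solution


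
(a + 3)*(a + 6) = a^2 + 9*a + 18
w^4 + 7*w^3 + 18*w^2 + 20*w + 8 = (w + 1)*(w + 2)^3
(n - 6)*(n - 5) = n^2 - 11*n + 30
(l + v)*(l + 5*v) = l^2 + 6*l*v + 5*v^2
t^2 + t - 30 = (t - 5)*(t + 6)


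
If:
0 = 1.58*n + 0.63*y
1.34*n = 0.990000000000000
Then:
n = 0.74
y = -1.85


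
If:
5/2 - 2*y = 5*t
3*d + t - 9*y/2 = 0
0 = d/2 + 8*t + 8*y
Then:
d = -440/337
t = 525/674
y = -235/337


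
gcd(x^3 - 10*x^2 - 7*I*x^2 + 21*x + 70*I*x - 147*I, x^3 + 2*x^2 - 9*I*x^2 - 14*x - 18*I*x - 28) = x - 7*I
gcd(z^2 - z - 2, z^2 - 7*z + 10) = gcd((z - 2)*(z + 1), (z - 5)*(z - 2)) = z - 2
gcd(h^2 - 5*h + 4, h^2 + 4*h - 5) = h - 1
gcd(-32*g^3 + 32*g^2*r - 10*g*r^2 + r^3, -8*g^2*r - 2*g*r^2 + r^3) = -4*g + r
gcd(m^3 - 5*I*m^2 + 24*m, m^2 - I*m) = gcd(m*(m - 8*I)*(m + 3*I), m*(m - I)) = m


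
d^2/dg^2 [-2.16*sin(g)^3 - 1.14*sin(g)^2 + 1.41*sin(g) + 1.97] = 0.210000000000003*sin(g) - 4.86*sin(3*g) - 2.28*cos(2*g)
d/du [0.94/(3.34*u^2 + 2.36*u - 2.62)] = (-6.2792*u - 2.2184)/(3.34*u^2 + 2.36*u - 2.62)^2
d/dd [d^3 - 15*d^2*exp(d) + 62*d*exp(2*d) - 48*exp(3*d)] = -15*d^2*exp(d) + 3*d^2 + 124*d*exp(2*d) - 30*d*exp(d) - 144*exp(3*d) + 62*exp(2*d)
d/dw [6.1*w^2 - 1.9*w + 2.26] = 12.2*w - 1.9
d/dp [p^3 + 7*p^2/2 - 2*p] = 3*p^2 + 7*p - 2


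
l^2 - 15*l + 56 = (l - 8)*(l - 7)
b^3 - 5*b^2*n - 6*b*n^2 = b*(b - 6*n)*(b + n)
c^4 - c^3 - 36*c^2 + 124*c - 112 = (c - 4)*(c - 2)^2*(c + 7)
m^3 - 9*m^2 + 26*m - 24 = (m - 4)*(m - 3)*(m - 2)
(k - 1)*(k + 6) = k^2 + 5*k - 6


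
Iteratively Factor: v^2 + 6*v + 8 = (v + 2)*(v + 4)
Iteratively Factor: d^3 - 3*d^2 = (d)*(d^2 - 3*d) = d*(d - 3)*(d)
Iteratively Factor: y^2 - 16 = (y + 4)*(y - 4)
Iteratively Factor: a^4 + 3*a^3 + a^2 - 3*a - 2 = (a - 1)*(a^3 + 4*a^2 + 5*a + 2) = (a - 1)*(a + 1)*(a^2 + 3*a + 2) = (a - 1)*(a + 1)*(a + 2)*(a + 1)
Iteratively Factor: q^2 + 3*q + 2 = (q + 2)*(q + 1)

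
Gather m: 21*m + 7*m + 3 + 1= 28*m + 4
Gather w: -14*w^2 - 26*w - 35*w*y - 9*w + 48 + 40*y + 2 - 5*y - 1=-14*w^2 + w*(-35*y - 35) + 35*y + 49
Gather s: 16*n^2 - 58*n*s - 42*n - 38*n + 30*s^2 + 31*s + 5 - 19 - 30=16*n^2 - 80*n + 30*s^2 + s*(31 - 58*n) - 44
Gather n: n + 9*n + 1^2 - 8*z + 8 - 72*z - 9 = 10*n - 80*z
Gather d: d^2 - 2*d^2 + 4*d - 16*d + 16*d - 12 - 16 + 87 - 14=-d^2 + 4*d + 45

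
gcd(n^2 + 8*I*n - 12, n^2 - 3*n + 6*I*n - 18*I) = n + 6*I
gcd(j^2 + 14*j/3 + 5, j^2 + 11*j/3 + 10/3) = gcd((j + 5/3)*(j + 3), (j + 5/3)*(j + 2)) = j + 5/3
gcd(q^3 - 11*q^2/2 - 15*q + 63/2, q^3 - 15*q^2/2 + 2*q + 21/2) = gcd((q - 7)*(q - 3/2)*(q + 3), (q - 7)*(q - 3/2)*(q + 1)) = q^2 - 17*q/2 + 21/2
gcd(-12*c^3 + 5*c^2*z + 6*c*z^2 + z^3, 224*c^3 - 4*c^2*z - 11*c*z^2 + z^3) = 4*c + z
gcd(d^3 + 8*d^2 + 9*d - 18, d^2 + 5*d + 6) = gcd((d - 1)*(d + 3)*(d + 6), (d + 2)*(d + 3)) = d + 3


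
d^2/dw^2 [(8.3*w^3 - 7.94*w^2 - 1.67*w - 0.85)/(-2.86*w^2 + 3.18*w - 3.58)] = (1.13686837721616e-13*w^5 + 173.843528*w^3 + 120.882648*w^2 - 787.232976*w + 241.333448)/(23.393656*w^6 - 78.033384*w^5 + 174.613296*w^4 - 227.513736*w^3 + 218.571888*w^2 - 122.268456*w + 45.882712)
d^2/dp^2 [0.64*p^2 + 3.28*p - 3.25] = 1.28000000000000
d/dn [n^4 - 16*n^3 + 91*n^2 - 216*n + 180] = 4*n^3 - 48*n^2 + 182*n - 216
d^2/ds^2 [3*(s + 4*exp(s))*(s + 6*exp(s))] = 30*s*exp(s) + 288*exp(2*s) + 60*exp(s) + 6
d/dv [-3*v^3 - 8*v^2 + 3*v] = -9*v^2 - 16*v + 3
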